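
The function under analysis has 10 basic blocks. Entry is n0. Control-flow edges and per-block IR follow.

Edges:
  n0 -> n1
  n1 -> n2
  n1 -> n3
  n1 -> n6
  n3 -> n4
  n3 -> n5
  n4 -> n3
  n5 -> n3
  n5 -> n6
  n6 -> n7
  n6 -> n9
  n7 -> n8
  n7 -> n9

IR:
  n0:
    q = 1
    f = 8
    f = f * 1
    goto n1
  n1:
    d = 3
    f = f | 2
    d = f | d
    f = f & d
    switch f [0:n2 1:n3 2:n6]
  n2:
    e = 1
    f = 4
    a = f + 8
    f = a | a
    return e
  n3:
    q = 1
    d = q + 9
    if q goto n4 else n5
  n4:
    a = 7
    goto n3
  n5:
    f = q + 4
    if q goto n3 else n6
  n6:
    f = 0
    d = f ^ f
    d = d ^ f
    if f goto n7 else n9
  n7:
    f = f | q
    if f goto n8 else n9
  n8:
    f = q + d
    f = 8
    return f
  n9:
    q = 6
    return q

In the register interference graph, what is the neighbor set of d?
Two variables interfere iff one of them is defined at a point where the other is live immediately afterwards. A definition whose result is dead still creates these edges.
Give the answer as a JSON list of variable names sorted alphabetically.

Per-block:
  n0 def {f,q} use ∅
  n1 def {d,f} use {f}
  n2 def {a,e,f} use ∅
  n3 def {d,q} use ∅
  n4 def {a} use ∅
  n5 def {f} use {q}
  n6 def {d,f} use ∅
  n7 def {f} use {f,q}
  n8 def {f} use {d,q}
  n9 def {q} use ∅

Backward fixpoint:
  live n0: ∅→{f,q}
  live n1: {f,q}→{q}
  live n2: ∅→∅
  live n3: ∅→{q}
  live n4: ∅→∅
  live n5: {q}→{q}
  live n6: {q}→{d,f,q}
  live n7: {d,f,q}→{d,q}
  live n8: {d,q}→∅
  live n9: ∅→∅

Interference:
  a↔{e}
  d↔{f,q}
  e↔{a,f}
  f↔{d,e,q}
  q↔{d,f}

N(d) = ["f", "q"]

Answer: ["f", "q"]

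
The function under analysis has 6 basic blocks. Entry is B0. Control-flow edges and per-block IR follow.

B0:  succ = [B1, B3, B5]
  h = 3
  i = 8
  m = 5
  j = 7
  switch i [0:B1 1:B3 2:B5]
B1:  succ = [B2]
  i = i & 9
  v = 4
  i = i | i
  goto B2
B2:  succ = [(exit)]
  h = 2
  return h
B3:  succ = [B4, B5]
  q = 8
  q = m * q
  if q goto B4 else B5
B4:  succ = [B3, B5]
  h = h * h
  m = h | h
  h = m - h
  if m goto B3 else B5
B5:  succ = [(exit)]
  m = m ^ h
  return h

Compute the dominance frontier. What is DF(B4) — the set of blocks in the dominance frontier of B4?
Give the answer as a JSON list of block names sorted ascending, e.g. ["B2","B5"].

idom tree: B1←B0 B2←B1 B3←B0 B4←B3 B5←B0
Dom at joins:
  B3: preds {B0,B4}: {B0} ∩ {B0,B3,B4} = {B0}; idom=B0
  B5: preds {B0,B3,B4}: {B0} ∩ {B0,B3} ∩ {B0,B3,B4} = {B0}; idom=B0

Frontier:
  join B3 pred B0: · stop@B0
  join B3 pred B4: B4→B3 stop@B0
  join B5 pred B0: · stop@B0
  join B5 pred B3: B3 stop@B0
  join B5 pred B4: B4→B3 stop@B0
  B0 → ∅
  B1 → ∅
  B2 → ∅
  B3 → {B3,B5}
  B4 → {B3,B5}
  B5 → ∅

DF(B4) = ["B3", "B5"]

Answer: ["B3", "B5"]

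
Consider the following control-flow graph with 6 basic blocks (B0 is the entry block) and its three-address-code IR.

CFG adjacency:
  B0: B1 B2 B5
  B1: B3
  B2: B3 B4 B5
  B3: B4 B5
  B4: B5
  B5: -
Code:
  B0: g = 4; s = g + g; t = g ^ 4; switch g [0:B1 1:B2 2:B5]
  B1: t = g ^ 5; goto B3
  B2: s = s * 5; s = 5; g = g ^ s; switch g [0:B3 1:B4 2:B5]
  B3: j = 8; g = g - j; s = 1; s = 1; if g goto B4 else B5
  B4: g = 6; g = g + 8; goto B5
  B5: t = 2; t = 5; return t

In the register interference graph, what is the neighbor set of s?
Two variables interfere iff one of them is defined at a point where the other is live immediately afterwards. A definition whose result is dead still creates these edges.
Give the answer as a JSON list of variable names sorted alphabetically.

Answer: ["g", "t"]

Working:
Block summaries:
  B0: {g,s,t} / ∅
  B1: {t} / {g}
  B2: {g,s} / {g,s}
  B3: {g,j,s} / {g}
  B4: {g} / ∅
  B5: {t} / ∅

Backward fixpoint:
  live B0: ∅→{g,s}
  live B1: {g}→{g}
  live B2: {g,s}→{g}
  live B3: {g}→∅
  live B4: ∅→∅
  live B5: ∅→∅

Interference:
  g — {j,s,t}
  j — {g}
  s — {g,t}
  t — {g,s}

N(s) = ["g", "t"]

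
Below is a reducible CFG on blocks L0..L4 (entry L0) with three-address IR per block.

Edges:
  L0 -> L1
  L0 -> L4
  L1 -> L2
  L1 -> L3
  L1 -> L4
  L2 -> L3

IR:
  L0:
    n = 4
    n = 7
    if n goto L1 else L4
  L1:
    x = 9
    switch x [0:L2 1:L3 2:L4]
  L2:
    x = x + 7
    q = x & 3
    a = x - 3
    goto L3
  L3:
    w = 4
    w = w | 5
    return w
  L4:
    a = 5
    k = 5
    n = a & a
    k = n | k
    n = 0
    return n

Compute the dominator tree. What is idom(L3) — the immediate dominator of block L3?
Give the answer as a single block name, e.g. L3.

Answer: L1

Derivation:
idom tree: L1←L0 L2←L1 L3←L1 L4←L0
Join-block Dom:
  L3: preds {L1,L2}: {L0,L1} ∩ {L0,L1,L2} = {L0,L1}; idom=L1
  L4: preds {L0,L1}: {L0} ∩ {L0,L1} = {L0}; idom=L0

idom(L3) = L1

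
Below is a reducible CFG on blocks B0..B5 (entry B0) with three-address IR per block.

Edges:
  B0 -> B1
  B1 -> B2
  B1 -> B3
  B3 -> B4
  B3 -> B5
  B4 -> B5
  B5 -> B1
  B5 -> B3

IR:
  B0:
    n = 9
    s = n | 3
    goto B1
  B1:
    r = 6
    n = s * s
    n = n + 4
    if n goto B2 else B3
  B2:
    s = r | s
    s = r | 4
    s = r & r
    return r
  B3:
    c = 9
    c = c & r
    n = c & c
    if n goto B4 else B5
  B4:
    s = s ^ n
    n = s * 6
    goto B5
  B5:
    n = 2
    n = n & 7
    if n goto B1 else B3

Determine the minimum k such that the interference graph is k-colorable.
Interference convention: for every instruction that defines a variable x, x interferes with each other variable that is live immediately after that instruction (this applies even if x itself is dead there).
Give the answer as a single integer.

Per-block:
  B0: {n,s} / ∅
  B1: {n,r} / {s}
  B2: {s} / {r,s}
  B3: {c,n} / {r}
  B4: {n,s} / {n,s}
  B5: {n} / ∅

Liveness:
  live B0: ∅→{s}
  live B1: {s}→{r,s}
  live B2: {r,s}→∅
  live B3: {r,s}→{n,r,s}
  live B4: {n,r,s}→{r,s}
  live B5: {r,s}→{r,s}

Interference:
  c: {r,s}
  n: {r,s}
  r: {c,n,s}
  s: {c,n,r}

Chromatic number:
  {c,r,s} pairwise interfere (3-clique) ⇒ χ ≥ 3
  assign c→c2 n→c2 r→c0 s→c1 — no edge inside a register ⇒ χ ≤ 3
  χ = 3

Answer: 3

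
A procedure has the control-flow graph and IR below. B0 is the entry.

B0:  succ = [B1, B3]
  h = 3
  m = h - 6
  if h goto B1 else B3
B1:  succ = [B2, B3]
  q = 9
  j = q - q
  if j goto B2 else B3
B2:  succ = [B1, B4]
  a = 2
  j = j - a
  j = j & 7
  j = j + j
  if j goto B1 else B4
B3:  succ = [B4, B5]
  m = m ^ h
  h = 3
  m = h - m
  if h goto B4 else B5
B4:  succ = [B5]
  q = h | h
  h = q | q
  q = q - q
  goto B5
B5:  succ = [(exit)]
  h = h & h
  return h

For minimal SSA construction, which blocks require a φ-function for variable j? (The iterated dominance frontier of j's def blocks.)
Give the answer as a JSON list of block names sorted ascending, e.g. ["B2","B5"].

Answer: ["B1", "B3", "B4", "B5"]

Working:
idom tree: B1←B0 B2←B1 B3←B0 B4←B0 B5←B0
Dom at joins:
  B1: preds {B0,B2}: {B0} ∩ {B0,B1,B2} = {B0}; idom=B0
  B3: preds {B0,B1}: {B0} ∩ {B0,B1} = {B0}; idom=B0
  B4: preds {B2,B3}: {B0,B1,B2} ∩ {B0,B3} = {B0}; idom=B0
  B5: preds {B3,B4}: {B0,B3} ∩ {B0,B4} = {B0}; idom=B0

DF walk-up:
  B1←B0: walk · to B0
  B1←B2: walk B2→B1 to B0
  B3←B0: walk · to B0
  B3←B1: walk B1 to B0
  B4←B2: walk B2→B1 to B0
  B4←B3: walk B3 to B0
  B5←B3: walk B3 to B0
  B5←B4: walk B4 to B0
  B0 → ∅
  B1 → {B1,B3,B4}
  B2 → {B1,B4}
  B3 → {B4,B5}
  B4 → {B5}
  B5 → ∅

φ for j: defs {B1,B2}
  DF⁺ = {B1,B3,B4,B5}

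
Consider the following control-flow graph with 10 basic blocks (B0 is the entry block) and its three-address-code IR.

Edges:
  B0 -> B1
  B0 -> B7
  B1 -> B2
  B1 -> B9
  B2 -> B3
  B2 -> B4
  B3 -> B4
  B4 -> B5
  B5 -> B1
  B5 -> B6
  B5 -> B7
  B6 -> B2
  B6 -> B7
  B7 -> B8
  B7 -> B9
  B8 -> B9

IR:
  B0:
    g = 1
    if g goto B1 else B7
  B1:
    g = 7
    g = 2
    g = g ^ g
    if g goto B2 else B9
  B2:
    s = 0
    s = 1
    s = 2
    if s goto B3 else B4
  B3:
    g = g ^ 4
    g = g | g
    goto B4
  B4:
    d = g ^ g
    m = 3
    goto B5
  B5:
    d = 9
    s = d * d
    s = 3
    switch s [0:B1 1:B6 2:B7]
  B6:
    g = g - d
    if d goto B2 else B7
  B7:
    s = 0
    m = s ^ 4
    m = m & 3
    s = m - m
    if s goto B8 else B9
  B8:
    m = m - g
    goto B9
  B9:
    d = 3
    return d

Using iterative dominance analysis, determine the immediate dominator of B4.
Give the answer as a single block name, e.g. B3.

Answer: B2

Analysis:
idom tree: B1←B0 B2←B1 B3←B2 B4←B2 B5←B4 B6←B5 B7←B0 B8←B7 B9←B0
Dom at joins:
  B1: preds {B0,B5}: {B0} ∩ {B0,B1,B2,B4,B5} = {B0}; idom=B0
  B2: preds {B1,B6}: {B0,B1} ∩ {B0,B1,B2,B4,B5,B6} = {B0,B1}; idom=B1
  B4: preds {B2,B3}: {B0,B1,B2} ∩ {B0,B1,B2,B3} = {B0,B1,B2}; idom=B2
  B7: preds {B0,B5,B6}: {B0} ∩ {B0,B1,B2,B4,B5} ∩ {B0,B1,B2,B4,B5,B6} = {B0}; idom=B0
  B9: preds {B1,B7,B8}: {B0,B1} ∩ {B0,B7} ∩ {B0,B7,B8} = {B0}; idom=B0

idom(B4) = B2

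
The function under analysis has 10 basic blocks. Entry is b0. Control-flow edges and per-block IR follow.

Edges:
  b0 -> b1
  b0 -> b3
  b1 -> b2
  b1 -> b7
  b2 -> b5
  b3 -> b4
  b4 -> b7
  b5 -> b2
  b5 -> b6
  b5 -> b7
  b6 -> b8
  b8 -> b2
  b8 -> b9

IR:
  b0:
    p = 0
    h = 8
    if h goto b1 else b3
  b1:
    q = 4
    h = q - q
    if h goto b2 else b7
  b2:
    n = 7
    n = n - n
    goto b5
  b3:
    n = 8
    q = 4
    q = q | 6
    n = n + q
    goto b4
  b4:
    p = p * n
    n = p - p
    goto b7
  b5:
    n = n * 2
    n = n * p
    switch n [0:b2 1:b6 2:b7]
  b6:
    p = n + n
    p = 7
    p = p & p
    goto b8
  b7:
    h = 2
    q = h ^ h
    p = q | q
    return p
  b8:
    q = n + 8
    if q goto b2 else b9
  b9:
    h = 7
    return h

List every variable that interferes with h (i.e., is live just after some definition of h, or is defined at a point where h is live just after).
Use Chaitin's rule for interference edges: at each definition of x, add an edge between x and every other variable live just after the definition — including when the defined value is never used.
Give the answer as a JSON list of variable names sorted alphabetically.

Block summaries:
  b0: def={h,p} ue=∅
  b1: def={h,q} ue=∅
  b2: def={n} ue=∅
  b3: def={n,q} ue=∅
  b4: def={n,p} ue={n,p}
  b5: def={n} ue={n,p}
  b6: def={p} ue={n}
  b7: def={h,p,q} ue=∅
  b8: def={q} ue={n}
  b9: def={h} ue=∅

Liveness:
  live b0: ∅→{p}
  live b1: {p}→{p}
  live b2: {p}→{n,p}
  live b3: {p}→{n,p}
  live b4: {n,p}→∅
  live b5: {n,p}→{n,p}
  live b6: {n}→{n,p}
  live b7: ∅→∅
  live b8: {n,p}→{p}
  live b9: ∅→∅

Conflict graph:
  h: {p}
  n: {p,q}
  p: {h,n,q}
  q: {n,p}

N(h) = ["p"]

Answer: ["p"]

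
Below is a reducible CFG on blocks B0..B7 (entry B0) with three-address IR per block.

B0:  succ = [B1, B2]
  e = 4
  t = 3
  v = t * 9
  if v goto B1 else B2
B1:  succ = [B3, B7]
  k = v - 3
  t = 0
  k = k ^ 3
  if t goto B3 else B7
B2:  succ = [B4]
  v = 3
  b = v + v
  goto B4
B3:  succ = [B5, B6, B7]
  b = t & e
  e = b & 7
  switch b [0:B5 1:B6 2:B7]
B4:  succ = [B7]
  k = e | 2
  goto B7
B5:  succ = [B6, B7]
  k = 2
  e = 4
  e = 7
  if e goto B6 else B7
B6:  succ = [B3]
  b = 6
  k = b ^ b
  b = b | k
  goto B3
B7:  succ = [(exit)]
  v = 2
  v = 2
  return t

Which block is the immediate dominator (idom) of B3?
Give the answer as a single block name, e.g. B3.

idom tree: B1←B0 B2←B0 B3←B1 B4←B2 B5←B3 B6←B3 B7←B0
Join-block Dom:
  B3: preds {B1,B6}: {B0,B1} ∩ {B0,B1,B3,B6} = {B0,B1}; idom=B1
  B6: preds {B3,B5}: {B0,B1,B3} ∩ {B0,B1,B3,B5} = {B0,B1,B3}; idom=B3
  B7: preds {B1,B3,B4,B5}: {B0,B1} ∩ {B0,B1,B3} ∩ {B0,B2,B4} ∩ {B0,B1,B3,B5} = {B0}; idom=B0

idom(B3) = B1

Answer: B1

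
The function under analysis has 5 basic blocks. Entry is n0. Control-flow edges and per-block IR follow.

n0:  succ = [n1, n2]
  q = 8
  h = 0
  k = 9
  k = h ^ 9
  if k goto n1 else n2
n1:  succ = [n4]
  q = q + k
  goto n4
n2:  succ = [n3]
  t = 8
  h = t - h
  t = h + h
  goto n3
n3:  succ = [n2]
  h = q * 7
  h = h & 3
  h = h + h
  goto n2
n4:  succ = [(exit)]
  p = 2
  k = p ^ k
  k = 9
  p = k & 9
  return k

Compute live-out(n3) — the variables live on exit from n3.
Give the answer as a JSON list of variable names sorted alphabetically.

Block summaries:
  n0: {h,k,q} / ∅
  n1: {q} / {k,q}
  n2: {h,t} / {h}
  n3: {h} / {q}
  n4: {k,p} / {k}

Backward fixpoint:
  n0: in=∅ out={h,k,q}
  n1: in={k,q} out={k}
  n2: in={h,q} out={q}
  n3: in={q} out={h,q}
  n4: in={k} out=∅

live-out(n3) = ["h", "q"]

Answer: ["h", "q"]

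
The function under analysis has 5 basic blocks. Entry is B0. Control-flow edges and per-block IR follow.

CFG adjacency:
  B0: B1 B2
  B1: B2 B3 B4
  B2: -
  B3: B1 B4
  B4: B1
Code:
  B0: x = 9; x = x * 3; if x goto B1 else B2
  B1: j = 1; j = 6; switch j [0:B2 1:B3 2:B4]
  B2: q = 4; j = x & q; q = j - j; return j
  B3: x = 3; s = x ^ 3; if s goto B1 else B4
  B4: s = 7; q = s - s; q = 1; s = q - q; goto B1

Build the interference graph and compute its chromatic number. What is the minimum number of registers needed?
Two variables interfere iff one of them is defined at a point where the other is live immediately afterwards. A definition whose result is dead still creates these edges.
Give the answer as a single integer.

Answer: 3

Derivation:
Per-block:
  B0: {x} / ∅
  B1: {j} / ∅
  B2: {j,q} / {x}
  B3: {s,x} / ∅
  B4: {q,s} / ∅

Backward fixpoint:
  B0: in=∅ out={x}
  B1: in={x} out={x}
  B2: in={x} out=∅
  B3: in=∅ out={x}
  B4: in={x} out={x}

Interference:
  j↔{q,x}
  q↔{j,x}
  s↔{x}
  x↔{j,q,s}

Colouring:
  lower bound: {j,q,x} mutually conflict ⇒ χ ≥ 3
  3-colouring: c0={x}  c1={j,s}  c2={q}
  χ = 3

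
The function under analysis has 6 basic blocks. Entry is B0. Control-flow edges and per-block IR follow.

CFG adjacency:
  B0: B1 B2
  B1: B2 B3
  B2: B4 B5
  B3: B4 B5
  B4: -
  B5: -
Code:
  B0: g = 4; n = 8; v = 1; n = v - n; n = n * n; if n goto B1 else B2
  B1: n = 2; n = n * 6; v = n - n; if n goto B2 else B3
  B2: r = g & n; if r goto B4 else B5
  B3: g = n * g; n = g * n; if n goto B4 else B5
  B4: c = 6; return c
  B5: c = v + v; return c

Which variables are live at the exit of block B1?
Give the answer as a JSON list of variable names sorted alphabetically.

Per-block:
  B0: def={g,n,v} ue=∅
  B1: def={n,v} ue=∅
  B2: def={r} ue={g,n}
  B3: def={g,n} ue={g,n}
  B4: def={c} ue=∅
  B5: def={c} ue={v}

Backward fixpoint:
  B0 li=∅ lo={g,n,v}
  B1 li={g} lo={g,n,v}
  B2 li={g,n,v} lo={v}
  B3 li={g,n,v} lo={v}
  B4 li=∅ lo=∅
  B5 li={v} lo=∅

live-out(B1) = ["g", "n", "v"]

Answer: ["g", "n", "v"]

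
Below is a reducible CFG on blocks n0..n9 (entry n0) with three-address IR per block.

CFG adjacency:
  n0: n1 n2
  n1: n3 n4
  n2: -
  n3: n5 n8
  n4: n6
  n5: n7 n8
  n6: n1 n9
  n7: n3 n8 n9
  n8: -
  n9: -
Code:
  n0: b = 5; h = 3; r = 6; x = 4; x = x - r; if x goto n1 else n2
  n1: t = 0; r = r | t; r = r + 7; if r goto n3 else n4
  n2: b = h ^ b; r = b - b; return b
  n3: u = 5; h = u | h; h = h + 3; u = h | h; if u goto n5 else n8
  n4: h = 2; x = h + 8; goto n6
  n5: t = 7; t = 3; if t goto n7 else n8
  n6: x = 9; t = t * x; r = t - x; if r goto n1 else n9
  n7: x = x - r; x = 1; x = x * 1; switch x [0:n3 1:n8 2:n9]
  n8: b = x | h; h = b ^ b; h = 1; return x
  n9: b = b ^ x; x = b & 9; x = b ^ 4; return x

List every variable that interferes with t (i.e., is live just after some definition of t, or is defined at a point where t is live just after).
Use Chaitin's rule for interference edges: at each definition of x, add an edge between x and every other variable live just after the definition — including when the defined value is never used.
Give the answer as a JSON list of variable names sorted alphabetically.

Answer: ["b", "h", "r", "x"]

Working:
Block summaries:
  n0 def {b,h,r,x} use ∅
  n1 def {r,t} use {r}
  n2 def {b,r} use {b,h}
  n3 def {h,u} use {h}
  n4 def {h,x} use ∅
  n5 def {t} use ∅
  n6 def {r,t,x} use {t}
  n7 def {x} use {r,x}
  n8 def {b,h} use {h,x}
  n9 def {b,x} use {b,x}

Backward fixpoint:
  n0: in=∅ out={b,h,r,x}
  n1: in={b,h,r,x} out={b,h,r,t,x}
  n2: in={b,h} out=∅
  n3: in={b,h,r,x} out={b,h,r,x}
  n4: in={b,t} out={b,h,t}
  n5: in={b,h,r,x} out={b,h,r,x}
  n6: in={b,h,t} out={b,h,r,x}
  n7: in={b,h,r,x} out={b,h,r,x}
  n8: in={h,x} out=∅
  n9: in={b,x} out=∅

Interfere edges:
  b↔{h,r,t,u,x}
  h↔{b,r,t,u,x}
  r↔{b,h,t,u,x}
  t↔{b,h,r,x}
  u↔{b,h,r,x}
  x↔{b,h,r,t,u}

N(t) = ["b", "h", "r", "x"]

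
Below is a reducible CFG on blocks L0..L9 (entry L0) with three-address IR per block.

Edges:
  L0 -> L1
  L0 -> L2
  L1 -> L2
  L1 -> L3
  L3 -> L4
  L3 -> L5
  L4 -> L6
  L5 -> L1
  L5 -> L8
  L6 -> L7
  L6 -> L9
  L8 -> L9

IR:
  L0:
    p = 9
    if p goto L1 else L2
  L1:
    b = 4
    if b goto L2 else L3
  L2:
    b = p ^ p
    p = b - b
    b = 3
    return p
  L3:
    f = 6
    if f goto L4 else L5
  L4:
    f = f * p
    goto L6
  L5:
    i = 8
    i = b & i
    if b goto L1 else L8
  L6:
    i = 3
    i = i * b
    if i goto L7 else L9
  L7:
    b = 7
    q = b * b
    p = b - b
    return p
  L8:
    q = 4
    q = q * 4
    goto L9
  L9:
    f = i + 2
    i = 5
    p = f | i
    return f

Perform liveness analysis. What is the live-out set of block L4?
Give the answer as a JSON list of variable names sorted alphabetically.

Answer: ["b"]

Working:
Block summaries:
  L0: def={p} ue=∅
  L1: def={b} ue=∅
  L2: def={b,p} ue={p}
  L3: def={f} ue=∅
  L4: def={f} ue={f,p}
  L5: def={i} ue={b}
  L6: def={i} ue={b}
  L7: def={b,p,q} ue=∅
  L8: def={q} ue=∅
  L9: def={f,i,p} ue={i}

Live sets:
  L0: in=∅ out={p}
  L1: in={p} out={b,p}
  L2: in={p} out=∅
  L3: in={b,p} out={b,f,p}
  L4: in={b,f,p} out={b}
  L5: in={b,p} out={i,p}
  L6: in={b} out={i}
  L7: in=∅ out=∅
  L8: in={i} out={i}
  L9: in={i} out=∅

live-out(L4) = ["b"]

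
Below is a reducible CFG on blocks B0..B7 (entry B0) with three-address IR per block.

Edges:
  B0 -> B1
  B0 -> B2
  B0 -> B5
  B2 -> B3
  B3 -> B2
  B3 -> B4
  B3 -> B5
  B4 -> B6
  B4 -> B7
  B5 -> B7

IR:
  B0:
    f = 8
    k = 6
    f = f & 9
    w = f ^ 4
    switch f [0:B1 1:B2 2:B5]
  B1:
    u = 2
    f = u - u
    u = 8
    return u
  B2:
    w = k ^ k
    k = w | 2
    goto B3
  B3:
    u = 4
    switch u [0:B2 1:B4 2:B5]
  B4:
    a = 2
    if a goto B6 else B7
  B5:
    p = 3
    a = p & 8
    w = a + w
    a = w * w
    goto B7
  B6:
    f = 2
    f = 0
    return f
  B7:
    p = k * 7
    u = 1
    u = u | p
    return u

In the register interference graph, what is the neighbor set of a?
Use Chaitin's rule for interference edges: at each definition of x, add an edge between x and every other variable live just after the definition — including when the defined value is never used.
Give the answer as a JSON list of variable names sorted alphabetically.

Block summaries:
  B0 def {f,k,w} use ∅
  B1 def {f,u} use ∅
  B2 def {k,w} use {k}
  B3 def {u} use ∅
  B4 def {a} use ∅
  B5 def {a,p,w} use {w}
  B6 def {f} use ∅
  B7 def {p,u} use {k}

Backward fixpoint:
  live B0: ∅→{k,w}
  live B1: ∅→∅
  live B2: {k}→{k,w}
  live B3: {k,w}→{k,w}
  live B4: {k}→{k}
  live B5: {k,w}→{k}
  live B6: ∅→∅
  live B7: {k}→∅

Conflict graph:
  a↔{k,w}
  f↔{k,w}
  k↔{a,f,p,u,w}
  p↔{k,u,w}
  u↔{k,p,w}
  w↔{a,f,k,p,u}

N(a) = ["k", "w"]

Answer: ["k", "w"]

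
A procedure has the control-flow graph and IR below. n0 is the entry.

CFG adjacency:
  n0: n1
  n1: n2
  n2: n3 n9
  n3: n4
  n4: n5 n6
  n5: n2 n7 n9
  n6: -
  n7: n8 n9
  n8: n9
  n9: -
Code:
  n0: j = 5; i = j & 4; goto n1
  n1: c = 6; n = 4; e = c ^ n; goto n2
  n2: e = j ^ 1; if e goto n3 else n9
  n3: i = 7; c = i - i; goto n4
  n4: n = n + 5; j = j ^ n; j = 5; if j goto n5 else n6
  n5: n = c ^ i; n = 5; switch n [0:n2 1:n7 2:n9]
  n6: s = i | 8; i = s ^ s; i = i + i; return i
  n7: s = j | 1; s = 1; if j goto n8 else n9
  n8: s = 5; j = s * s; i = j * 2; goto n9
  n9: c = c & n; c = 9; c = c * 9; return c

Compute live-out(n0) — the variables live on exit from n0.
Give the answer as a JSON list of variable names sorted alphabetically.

def/use:
  n0: def={i,j} ue=∅
  n1: def={c,e,n} ue=∅
  n2: def={e} ue={j}
  n3: def={c,i} ue=∅
  n4: def={j,n} ue={j,n}
  n5: def={n} ue={c,i}
  n6: def={i,s} ue={i}
  n7: def={s} ue={j}
  n8: def={i,j,s} ue=∅
  n9: def={c} ue={c,n}

Live sets:
  live n0: ∅→{j}
  live n1: {j}→{c,j,n}
  live n2: {c,j,n}→{c,j,n}
  live n3: {j,n}→{c,i,j,n}
  live n4: {c,i,j,n}→{c,i,j}
  live n5: {c,i,j}→{c,j,n}
  live n6: {i}→∅
  live n7: {c,j,n}→{c,n}
  live n8: {c,n}→{c,n}
  live n9: {c,n}→∅

live-out(n0) = ["j"]

Answer: ["j"]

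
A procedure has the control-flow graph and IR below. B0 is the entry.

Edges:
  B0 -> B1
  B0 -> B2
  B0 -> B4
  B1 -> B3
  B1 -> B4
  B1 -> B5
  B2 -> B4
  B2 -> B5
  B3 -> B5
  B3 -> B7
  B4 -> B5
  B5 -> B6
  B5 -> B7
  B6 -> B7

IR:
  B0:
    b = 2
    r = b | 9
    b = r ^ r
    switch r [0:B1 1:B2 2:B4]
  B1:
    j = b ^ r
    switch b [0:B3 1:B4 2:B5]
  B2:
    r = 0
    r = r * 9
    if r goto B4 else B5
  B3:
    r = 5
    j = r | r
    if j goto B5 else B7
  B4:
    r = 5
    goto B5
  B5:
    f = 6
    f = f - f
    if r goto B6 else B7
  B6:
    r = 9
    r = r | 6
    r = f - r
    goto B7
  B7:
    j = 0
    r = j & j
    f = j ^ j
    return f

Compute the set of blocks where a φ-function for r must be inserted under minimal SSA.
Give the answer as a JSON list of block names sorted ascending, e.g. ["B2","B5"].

idom tree: B1←B0 B2←B0 B3←B1 B4←B0 B5←B0 B6←B5 B7←B0
Dom∩ at merges:
  B4: preds {B0,B1,B2}: {B0} ∩ {B0,B1} ∩ {B0,B2} = {B0}; idom=B0
  B5: preds {B1,B2,B3,B4}: {B0,B1} ∩ {B0,B2} ∩ {B0,B1,B3} ∩ {B0,B4} = {B0}; idom=B0
  B7: preds {B3,B5,B6}: {B0,B1,B3} ∩ {B0,B5} ∩ {B0,B5,B6} = {B0}; idom=B0

DF derivation:
  join B4 pred B0: · stop@B0
  join B4 pred B1: B1 stop@B0
  join B4 pred B2: B2 stop@B0
  join B5 pred B1: B1 stop@B0
  join B5 pred B2: B2 stop@B0
  join B5 pred B3: B3→B1 stop@B0
  join B5 pred B4: B4 stop@B0
  join B7 pred B3: B3→B1 stop@B0
  join B7 pred B5: B5 stop@B0
  join B7 pred B6: B6→B5 stop@B0
  B0 → ∅
  B1 → {B4,B5,B7}
  B2 → {B4,B5}
  B3 → {B5,B7}
  B4 → {B5}
  B5 → {B7}
  B6 → {B7}
  B7 → ∅

φ for r: defs {B0,B2,B3,B4,B6,B7}
  DF⁺ = {B4,B5,B7}

Answer: ["B4", "B5", "B7"]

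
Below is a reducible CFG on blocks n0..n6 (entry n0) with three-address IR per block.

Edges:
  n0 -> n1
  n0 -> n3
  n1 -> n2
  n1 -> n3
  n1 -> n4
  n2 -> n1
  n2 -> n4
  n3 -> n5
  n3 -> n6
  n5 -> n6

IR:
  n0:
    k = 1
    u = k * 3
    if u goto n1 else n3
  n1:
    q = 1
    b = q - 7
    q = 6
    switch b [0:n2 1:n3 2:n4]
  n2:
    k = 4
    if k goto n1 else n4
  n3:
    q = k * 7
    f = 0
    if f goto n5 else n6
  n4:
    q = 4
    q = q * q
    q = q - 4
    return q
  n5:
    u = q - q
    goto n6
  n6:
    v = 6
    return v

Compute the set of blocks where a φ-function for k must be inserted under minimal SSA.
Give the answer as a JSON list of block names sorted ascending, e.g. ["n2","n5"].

idom tree: n1←n0 n2←n1 n3←n0 n4←n1 n5←n3 n6←n3
Dom∩ at merges:
  n1: preds {n0,n2}: {n0} ∩ {n0,n1,n2} = {n0}; idom=n0
  n3: preds {n0,n1}: {n0} ∩ {n0,n1} = {n0}; idom=n0
  n4: preds {n1,n2}: {n0,n1} ∩ {n0,n1,n2} = {n0,n1}; idom=n1
  n6: preds {n3,n5}: {n0,n3} ∩ {n0,n3,n5} = {n0,n3}; idom=n3

DF derivation:
  n1←n0: walk · to n0
  n1←n2: walk n2→n1 to n0
  n3←n0: walk · to n0
  n3←n1: walk n1 to n0
  n4←n1: walk · to n1
  n4←n2: walk n2 to n1
  n6←n3: walk · to n3
  n6←n5: walk n5 to n3
  DF(n0)=∅
  DF(n1)={n1,n3}
  DF(n2)={n1,n4}
  DF(n3)=∅
  DF(n4)=∅
  DF(n5)={n6}
  DF(n6)=∅

φ for k: defs {n0,n2}
  DF⁺ = {n1,n3,n4}

Answer: ["n1", "n3", "n4"]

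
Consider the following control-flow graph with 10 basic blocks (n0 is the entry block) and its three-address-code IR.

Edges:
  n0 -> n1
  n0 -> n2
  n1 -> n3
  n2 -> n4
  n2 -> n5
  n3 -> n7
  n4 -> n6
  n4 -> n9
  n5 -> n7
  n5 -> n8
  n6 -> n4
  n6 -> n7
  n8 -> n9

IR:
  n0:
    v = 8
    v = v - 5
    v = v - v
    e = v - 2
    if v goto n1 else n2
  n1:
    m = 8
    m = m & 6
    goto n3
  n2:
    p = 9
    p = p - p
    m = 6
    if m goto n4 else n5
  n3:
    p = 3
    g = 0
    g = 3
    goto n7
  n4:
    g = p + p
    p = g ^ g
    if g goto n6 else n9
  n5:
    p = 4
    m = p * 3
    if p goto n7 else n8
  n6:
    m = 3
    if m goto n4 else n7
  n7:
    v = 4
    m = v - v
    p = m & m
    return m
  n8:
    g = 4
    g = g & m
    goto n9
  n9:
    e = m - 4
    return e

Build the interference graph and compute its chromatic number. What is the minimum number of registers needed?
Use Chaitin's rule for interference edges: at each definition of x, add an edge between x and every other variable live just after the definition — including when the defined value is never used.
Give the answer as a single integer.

Block summaries:
  n0 def {e,v} use ∅
  n1 def {m} use ∅
  n2 def {m,p} use ∅
  n3 def {g,p} use ∅
  n4 def {g,p} use {p}
  n5 def {m,p} use ∅
  n6 def {m} use ∅
  n7 def {m,p,v} use ∅
  n8 def {g} use {m}
  n9 def {e} use {m}

Live sets:
  live n0: ∅→∅
  live n1: ∅→∅
  live n2: ∅→{m,p}
  live n3: ∅→∅
  live n4: {m,p}→{m,p}
  live n5: ∅→{m}
  live n6: {p}→{m,p}
  live n7: ∅→∅
  live n8: {m}→{m}
  live n9: {m}→∅

Interference:
  e — {v}
  g — {m,p}
  m — {g,p}
  p — {g,m}
  v — {e}

Registers:
  {g,m,p} pairwise interfere (3-clique) ⇒ χ ≥ 3
  3-colouring: r0={e,g}  r1={m,v}  r2={p}
  χ = 3

Answer: 3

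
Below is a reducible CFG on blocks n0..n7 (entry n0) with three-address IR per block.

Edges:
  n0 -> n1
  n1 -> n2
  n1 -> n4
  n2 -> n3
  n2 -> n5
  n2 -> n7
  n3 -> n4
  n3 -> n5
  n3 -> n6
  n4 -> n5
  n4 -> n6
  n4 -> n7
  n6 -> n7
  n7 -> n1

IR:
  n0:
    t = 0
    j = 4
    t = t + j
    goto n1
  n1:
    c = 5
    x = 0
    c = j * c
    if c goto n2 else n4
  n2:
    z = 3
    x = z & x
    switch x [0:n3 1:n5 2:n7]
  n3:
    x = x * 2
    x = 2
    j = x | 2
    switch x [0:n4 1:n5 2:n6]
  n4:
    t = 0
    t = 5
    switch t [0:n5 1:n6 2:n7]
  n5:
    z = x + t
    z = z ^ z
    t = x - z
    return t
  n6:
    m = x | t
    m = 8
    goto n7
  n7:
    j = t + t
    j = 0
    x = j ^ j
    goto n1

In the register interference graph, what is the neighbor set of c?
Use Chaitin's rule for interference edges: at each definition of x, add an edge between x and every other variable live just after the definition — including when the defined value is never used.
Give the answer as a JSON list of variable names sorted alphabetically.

def/use:
  n0 def {j,t} use ∅
  n1 def {c,x} use {j}
  n2 def {x,z} use {x}
  n3 def {j,x} use {x}
  n4 def {t} use ∅
  n5 def {t,z} use {t,x}
  n6 def {m} use {t,x}
  n7 def {j,x} use {t}

Liveness:
  n0 li=∅ lo={j,t}
  n1 li={j,t} lo={t,x}
  n2 li={t,x} lo={t,x}
  n3 li={t,x} lo={t,x}
  n4 li={x} lo={t,x}
  n5 li={t,x} lo=∅
  n6 li={t,x} lo={t}
  n7 li={t} lo={j,t}

Conflict graph:
  c↔{j,t,x}
  j↔{c,t,x}
  m↔{t}
  t↔{c,j,m,x,z}
  x↔{c,j,t,z}
  z↔{t,x}

N(c) = ["j", "t", "x"]

Answer: ["j", "t", "x"]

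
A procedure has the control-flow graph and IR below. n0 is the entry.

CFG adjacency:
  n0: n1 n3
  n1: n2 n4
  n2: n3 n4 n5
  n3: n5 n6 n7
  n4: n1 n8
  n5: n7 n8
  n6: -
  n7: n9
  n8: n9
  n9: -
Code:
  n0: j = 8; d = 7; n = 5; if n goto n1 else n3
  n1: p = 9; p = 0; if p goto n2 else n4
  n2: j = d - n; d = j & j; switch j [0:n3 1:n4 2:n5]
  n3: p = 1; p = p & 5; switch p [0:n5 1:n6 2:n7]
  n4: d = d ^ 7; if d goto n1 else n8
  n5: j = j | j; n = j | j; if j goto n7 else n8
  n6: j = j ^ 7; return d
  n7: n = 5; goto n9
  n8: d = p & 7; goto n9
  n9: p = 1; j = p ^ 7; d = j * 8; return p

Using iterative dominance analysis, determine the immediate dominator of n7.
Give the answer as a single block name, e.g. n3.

idom tree: n1←n0 n2←n1 n3←n0 n4←n1 n5←n0 n6←n3 n7←n0 n8←n0 n9←n0
Dom∩ at merges:
  n1: preds {n0,n4}: {n0} ∩ {n0,n1,n4} = {n0}; idom=n0
  n3: preds {n0,n2}: {n0} ∩ {n0,n1,n2} = {n0}; idom=n0
  n4: preds {n1,n2}: {n0,n1} ∩ {n0,n1,n2} = {n0,n1}; idom=n1
  n5: preds {n2,n3}: {n0,n1,n2} ∩ {n0,n3} = {n0}; idom=n0
  n7: preds {n3,n5}: {n0,n3} ∩ {n0,n5} = {n0}; idom=n0
  n8: preds {n4,n5}: {n0,n1,n4} ∩ {n0,n5} = {n0}; idom=n0
  n9: preds {n7,n8}: {n0,n7} ∩ {n0,n8} = {n0}; idom=n0

idom(n7) = n0

Answer: n0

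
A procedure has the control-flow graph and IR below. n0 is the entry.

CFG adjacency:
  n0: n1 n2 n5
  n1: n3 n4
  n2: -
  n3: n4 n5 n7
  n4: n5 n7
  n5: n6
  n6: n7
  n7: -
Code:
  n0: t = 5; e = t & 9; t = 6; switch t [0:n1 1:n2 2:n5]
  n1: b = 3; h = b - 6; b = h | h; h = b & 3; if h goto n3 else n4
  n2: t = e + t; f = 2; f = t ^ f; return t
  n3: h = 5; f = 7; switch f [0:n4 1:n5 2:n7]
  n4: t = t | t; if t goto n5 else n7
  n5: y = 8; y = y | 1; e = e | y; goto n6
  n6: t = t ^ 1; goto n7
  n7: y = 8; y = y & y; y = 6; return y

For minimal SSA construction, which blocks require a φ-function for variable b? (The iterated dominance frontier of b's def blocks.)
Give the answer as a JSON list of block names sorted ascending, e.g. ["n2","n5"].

idom tree: n1←n0 n2←n0 n3←n1 n4←n1 n5←n0 n6←n5 n7←n0
Join-block Dom:
  n4: preds {n1,n3}: {n0,n1} ∩ {n0,n1,n3} = {n0,n1}; idom=n1
  n5: preds {n0,n3,n4}: {n0} ∩ {n0,n1,n3} ∩ {n0,n1,n4} = {n0}; idom=n0
  n7: preds {n3,n4,n6}: {n0,n1,n3} ∩ {n0,n1,n4} ∩ {n0,n5,n6} = {n0}; idom=n0

DF derivation:
  join n4 pred n1: · stop@n1
  join n4 pred n3: n3 stop@n1
  join n5 pred n0: · stop@n0
  join n5 pred n3: n3→n1 stop@n0
  join n5 pred n4: n4→n1 stop@n0
  join n7 pred n3: n3→n1 stop@n0
  join n7 pred n4: n4→n1 stop@n0
  join n7 pred n6: n6→n5 stop@n0
  n0: DF=∅
  n1: DF={n5,n7}
  n2: DF=∅
  n3: DF={n4,n5,n7}
  n4: DF={n5,n7}
  n5: DF={n7}
  n6: DF={n7}
  n7: DF=∅

φ for b: defs {n1}
  DF⁺ = {n5,n7}

Answer: ["n5", "n7"]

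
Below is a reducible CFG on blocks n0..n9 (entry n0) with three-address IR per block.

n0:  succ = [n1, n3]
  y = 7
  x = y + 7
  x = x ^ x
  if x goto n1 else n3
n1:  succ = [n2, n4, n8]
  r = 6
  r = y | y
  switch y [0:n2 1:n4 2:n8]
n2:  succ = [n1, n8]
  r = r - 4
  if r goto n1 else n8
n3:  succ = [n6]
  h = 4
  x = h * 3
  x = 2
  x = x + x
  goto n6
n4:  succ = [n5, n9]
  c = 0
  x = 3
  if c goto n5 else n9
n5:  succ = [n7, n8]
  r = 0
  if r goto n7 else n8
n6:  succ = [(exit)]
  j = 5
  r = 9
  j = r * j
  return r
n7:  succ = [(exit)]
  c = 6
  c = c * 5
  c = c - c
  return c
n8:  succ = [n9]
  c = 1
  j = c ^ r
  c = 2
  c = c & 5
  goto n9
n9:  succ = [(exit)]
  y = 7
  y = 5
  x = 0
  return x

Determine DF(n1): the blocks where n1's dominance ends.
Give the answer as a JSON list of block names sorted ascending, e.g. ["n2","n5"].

Answer: ["n1"]

Analysis:
idom tree: n1←n0 n2←n1 n3←n0 n4←n1 n5←n4 n6←n3 n7←n5 n8←n1 n9←n1
Dom at joins:
  n1: preds {n0,n2}: {n0} ∩ {n0,n1,n2} = {n0}; idom=n0
  n8: preds {n1,n2,n5}: {n0,n1} ∩ {n0,n1,n2} ∩ {n0,n1,n4,n5} = {n0,n1}; idom=n1
  n9: preds {n4,n8}: {n0,n1,n4} ∩ {n0,n1,n8} = {n0,n1}; idom=n1

DF walk-up:
  n1←n0: walk · to n0
  n1←n2: walk n2→n1 to n0
  n8←n1: walk · to n1
  n8←n2: walk n2 to n1
  n8←n5: walk n5→n4 to n1
  n9←n4: walk n4 to n1
  n9←n8: walk n8 to n1
  n0 → ∅
  n1 → {n1}
  n2 → {n1,n8}
  n3 → ∅
  n4 → {n8,n9}
  n5 → {n8}
  n6 → ∅
  n7 → ∅
  n8 → {n9}
  n9 → ∅

DF(n1) = ["n1"]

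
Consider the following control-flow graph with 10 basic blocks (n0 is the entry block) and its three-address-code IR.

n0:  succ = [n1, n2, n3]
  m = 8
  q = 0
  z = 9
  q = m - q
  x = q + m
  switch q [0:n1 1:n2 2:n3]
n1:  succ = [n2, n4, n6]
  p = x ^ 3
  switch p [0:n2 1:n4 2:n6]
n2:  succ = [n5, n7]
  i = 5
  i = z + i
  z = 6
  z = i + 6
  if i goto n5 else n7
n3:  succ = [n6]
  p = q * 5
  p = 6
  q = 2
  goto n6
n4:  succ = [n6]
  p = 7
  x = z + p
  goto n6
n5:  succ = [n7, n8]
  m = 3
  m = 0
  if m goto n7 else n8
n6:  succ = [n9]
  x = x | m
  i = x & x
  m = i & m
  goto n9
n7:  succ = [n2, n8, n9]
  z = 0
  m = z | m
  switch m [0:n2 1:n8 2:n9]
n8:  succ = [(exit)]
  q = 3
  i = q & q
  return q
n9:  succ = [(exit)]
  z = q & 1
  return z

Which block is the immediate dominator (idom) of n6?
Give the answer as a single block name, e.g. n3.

idom tree: n1←n0 n2←n0 n3←n0 n4←n1 n5←n2 n6←n0 n7←n2 n8←n2 n9←n0
Dom at joins:
  n2: preds {n0,n1,n7}: {n0} ∩ {n0,n1} ∩ {n0,n2,n7} = {n0}; idom=n0
  n6: preds {n1,n3,n4}: {n0,n1} ∩ {n0,n3} ∩ {n0,n1,n4} = {n0}; idom=n0
  n7: preds {n2,n5}: {n0,n2} ∩ {n0,n2,n5} = {n0,n2}; idom=n2
  n8: preds {n5,n7}: {n0,n2,n5} ∩ {n0,n2,n7} = {n0,n2}; idom=n2
  n9: preds {n6,n7}: {n0,n6} ∩ {n0,n2,n7} = {n0}; idom=n0

idom(n6) = n0

Answer: n0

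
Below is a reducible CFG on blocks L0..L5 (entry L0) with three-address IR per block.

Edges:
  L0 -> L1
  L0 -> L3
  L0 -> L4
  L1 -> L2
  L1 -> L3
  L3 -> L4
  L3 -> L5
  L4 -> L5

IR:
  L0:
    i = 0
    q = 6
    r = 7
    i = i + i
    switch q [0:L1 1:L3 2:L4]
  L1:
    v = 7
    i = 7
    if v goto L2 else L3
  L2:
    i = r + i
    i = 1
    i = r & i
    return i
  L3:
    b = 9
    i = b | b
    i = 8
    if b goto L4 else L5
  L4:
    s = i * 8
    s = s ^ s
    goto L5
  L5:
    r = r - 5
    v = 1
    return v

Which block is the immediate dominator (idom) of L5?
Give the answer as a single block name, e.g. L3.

idom tree: L1←L0 L2←L1 L3←L0 L4←L0 L5←L0
Dom at joins:
  L3: preds {L0,L1}: {L0} ∩ {L0,L1} = {L0}; idom=L0
  L4: preds {L0,L3}: {L0} ∩ {L0,L3} = {L0}; idom=L0
  L5: preds {L3,L4}: {L0,L3} ∩ {L0,L4} = {L0}; idom=L0

idom(L5) = L0

Answer: L0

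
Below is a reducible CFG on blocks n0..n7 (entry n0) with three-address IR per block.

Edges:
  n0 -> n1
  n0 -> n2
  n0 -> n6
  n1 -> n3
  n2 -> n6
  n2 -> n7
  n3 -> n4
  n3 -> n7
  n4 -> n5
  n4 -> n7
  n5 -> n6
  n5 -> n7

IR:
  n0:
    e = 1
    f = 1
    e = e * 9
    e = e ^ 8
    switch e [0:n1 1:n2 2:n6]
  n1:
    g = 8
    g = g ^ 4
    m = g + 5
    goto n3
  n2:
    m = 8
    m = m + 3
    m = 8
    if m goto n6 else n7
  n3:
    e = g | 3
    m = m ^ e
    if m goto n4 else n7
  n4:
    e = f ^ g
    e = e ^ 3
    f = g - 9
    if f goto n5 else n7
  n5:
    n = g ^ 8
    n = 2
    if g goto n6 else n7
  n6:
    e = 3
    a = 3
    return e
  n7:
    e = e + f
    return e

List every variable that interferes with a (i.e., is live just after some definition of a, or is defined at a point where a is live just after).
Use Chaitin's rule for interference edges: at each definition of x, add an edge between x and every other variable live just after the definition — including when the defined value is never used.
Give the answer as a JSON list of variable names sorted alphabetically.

Answer: ["e"]

Working:
def/use:
  n0 def {e,f} use ∅
  n1 def {g,m} use ∅
  n2 def {m} use ∅
  n3 def {e,m} use {g,m}
  n4 def {e,f} use {f,g}
  n5 def {n} use {g}
  n6 def {a,e} use ∅
  n7 def {e} use {e,f}

Liveness:
  live n0: ∅→{e,f}
  live n1: {f}→{f,g,m}
  live n2: {e,f}→{e,f}
  live n3: {f,g,m}→{e,f,g}
  live n4: {f,g}→{e,f,g}
  live n5: {e,f,g}→{e,f}
  live n6: ∅→∅
  live n7: {e,f}→∅

Interfere edges:
  a: {e}
  e: {a,f,g,m,n}
  f: {e,g,m,n}
  g: {e,f,m,n}
  m: {e,f,g}
  n: {e,f,g}

N(a) = ["e"]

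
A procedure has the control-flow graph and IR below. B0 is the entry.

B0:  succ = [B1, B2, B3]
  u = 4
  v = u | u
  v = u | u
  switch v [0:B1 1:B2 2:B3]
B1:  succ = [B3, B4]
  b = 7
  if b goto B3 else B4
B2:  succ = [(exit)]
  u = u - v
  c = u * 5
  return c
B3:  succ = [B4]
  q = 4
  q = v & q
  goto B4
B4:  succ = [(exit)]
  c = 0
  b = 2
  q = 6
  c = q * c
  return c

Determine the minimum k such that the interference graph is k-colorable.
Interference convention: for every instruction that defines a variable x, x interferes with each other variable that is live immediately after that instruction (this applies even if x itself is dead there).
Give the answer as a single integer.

Answer: 2

Derivation:
def/use:
  B0: {u,v} / ∅
  B1: {b} / ∅
  B2: {c,u} / {u,v}
  B3: {q} / {v}
  B4: {b,c,q} / ∅

Live sets:
  live B0: ∅→{u,v}
  live B1: {v}→{v}
  live B2: {u,v}→∅
  live B3: {v}→∅
  live B4: ∅→∅

Interfere edges:
  b↔{c,v}
  c↔{b,q}
  q↔{c,v}
  u↔{v}
  v↔{b,q,u}

Chromatic number:
  {b,c} pairwise interfere (2-clique) ⇒ χ ≥ 2
  assign b→c1 c→c0 q→c1 u→c1 v→c0 — no edge inside a register ⇒ χ ≤ 2
  χ = 2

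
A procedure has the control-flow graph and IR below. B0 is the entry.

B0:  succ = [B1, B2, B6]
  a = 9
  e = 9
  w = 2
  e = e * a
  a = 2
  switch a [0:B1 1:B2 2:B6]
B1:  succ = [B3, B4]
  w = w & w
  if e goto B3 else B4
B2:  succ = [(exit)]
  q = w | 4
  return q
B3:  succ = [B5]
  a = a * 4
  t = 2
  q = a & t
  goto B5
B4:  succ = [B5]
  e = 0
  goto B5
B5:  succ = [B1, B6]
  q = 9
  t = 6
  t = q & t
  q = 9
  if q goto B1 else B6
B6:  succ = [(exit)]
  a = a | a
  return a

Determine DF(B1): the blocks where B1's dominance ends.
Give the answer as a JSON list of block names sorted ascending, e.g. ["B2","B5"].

idom tree: B1←B0 B2←B0 B3←B1 B4←B1 B5←B1 B6←B0
Join-block Dom:
  B1: preds {B0,B5}: {B0} ∩ {B0,B1,B5} = {B0}; idom=B0
  B5: preds {B3,B4}: {B0,B1,B3} ∩ {B0,B1,B4} = {B0,B1}; idom=B1
  B6: preds {B0,B5}: {B0} ∩ {B0,B1,B5} = {B0}; idom=B0

DF derivation:
  join B1 pred B0: · stop@B0
  join B1 pred B5: B5→B1 stop@B0
  join B5 pred B3: B3 stop@B1
  join B5 pred B4: B4 stop@B1
  join B6 pred B0: · stop@B0
  join B6 pred B5: B5→B1 stop@B0
  DF(B0)=∅
  DF(B1)={B1,B6}
  DF(B2)=∅
  DF(B3)={B5}
  DF(B4)={B5}
  DF(B5)={B1,B6}
  DF(B6)=∅

DF(B1) = ["B1", "B6"]

Answer: ["B1", "B6"]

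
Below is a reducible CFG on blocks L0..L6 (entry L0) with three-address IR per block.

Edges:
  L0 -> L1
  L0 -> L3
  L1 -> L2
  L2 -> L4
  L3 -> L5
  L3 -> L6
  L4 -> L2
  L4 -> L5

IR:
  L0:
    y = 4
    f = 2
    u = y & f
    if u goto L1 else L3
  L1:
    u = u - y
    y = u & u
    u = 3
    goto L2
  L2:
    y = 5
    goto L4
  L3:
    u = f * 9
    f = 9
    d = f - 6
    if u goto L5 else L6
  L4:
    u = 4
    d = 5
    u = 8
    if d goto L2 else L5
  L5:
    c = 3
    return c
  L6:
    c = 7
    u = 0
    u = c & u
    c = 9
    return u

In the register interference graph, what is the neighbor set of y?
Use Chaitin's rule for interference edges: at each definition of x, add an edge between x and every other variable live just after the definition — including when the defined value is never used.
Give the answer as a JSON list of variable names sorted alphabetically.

Answer: ["f", "u"]

Derivation:
def/use:
  L0: {f,u,y} / ∅
  L1: {u,y} / {u,y}
  L2: {y} / ∅
  L3: {d,f,u} / {f}
  L4: {d,u} / ∅
  L5: {c} / ∅
  L6: {c,u} / ∅

Liveness:
  L0 li=∅ lo={f,u,y}
  L1 li={u,y} lo=∅
  L2 li=∅ lo=∅
  L3 li={f} lo=∅
  L4 li=∅ lo=∅
  L5 li=∅ lo=∅
  L6 li=∅ lo=∅

Conflict graph:
  c↔{u}
  d↔{u}
  f↔{u,y}
  u↔{c,d,f,y}
  y↔{f,u}

N(y) = ["f", "u"]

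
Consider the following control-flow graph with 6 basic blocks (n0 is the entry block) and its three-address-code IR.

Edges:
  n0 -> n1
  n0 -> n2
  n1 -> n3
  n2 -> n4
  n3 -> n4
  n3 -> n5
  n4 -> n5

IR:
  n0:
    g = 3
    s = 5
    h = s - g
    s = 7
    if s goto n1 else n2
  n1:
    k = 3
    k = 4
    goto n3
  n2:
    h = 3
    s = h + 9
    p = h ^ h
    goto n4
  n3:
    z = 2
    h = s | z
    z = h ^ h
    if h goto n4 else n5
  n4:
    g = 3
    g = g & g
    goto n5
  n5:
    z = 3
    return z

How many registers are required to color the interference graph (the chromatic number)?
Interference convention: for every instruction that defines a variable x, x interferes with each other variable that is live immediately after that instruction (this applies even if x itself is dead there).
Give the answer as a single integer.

def/use:
  n0 def {g,h,s} use ∅
  n1 def {k} use ∅
  n2 def {h,p,s} use ∅
  n3 def {h,z} use {s}
  n4 def {g} use ∅
  n5 def {z} use ∅

Backward fixpoint:
  n0 li=∅ lo={s}
  n1 li={s} lo={s}
  n2 li=∅ lo=∅
  n3 li={s} lo=∅
  n4 li=∅ lo=∅
  n5 li=∅ lo=∅

Conflict graph:
  g↔{s}
  h↔{s,z}
  k↔{s}
  p↔∅
  s↔{g,h,k,z}
  z↔{h,s}

Registers:
  {h,s,z} pairwise interfere (3-clique) ⇒ χ ≥ 3
  assign g→R1 h→R1 k→R1 p→R0 s→R0 z→R2 — no edge inside a register ⇒ χ ≤ 3
  χ = 3

Answer: 3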